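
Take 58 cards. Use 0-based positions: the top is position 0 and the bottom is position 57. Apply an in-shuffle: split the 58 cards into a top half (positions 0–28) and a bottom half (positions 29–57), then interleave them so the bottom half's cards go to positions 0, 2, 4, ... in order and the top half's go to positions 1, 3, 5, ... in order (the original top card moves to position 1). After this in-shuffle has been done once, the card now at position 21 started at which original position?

10

Work backwards from position 21, undoing one in-shuffle at a time:
21 ← 10
So the card now at position 21 started at position 10.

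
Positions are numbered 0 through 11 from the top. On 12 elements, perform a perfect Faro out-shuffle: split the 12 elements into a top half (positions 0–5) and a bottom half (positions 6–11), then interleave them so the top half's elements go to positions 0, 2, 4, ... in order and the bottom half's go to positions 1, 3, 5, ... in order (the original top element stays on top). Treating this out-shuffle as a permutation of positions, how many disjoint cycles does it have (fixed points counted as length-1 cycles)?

3

Trace each unvisited position around until it returns:
(0) (1 2 4 8 5 10 9 7 3 6) (11)
3 cycles in total.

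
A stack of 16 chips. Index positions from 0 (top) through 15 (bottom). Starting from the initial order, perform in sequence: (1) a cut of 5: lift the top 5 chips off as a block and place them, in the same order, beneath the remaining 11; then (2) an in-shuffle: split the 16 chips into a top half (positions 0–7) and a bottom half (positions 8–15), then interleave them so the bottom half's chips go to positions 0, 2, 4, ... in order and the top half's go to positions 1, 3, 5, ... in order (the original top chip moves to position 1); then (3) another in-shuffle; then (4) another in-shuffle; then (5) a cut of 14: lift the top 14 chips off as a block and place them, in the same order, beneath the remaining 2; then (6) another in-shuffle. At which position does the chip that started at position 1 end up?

Track the chip from position 1 forward through each operation:
  after op 1 (cut 5): 1 → 12
  after op 2 (in-shuffle): 12 → 8
  after op 3 (in-shuffle): 8 → 0
  after op 4 (in-shuffle): 0 → 1
  after op 5 (cut 14): 1 → 3
  after op 6 (in-shuffle): 3 → 7

7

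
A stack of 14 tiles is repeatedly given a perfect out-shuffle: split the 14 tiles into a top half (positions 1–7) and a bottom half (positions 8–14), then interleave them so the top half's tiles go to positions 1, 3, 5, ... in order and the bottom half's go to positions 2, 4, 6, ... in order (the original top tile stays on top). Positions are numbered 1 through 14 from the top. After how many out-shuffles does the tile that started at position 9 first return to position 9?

12

Follow position 9 under repeated out-shuffles:
9 → 4 → 7 → 13 → 12 → 10 → 6 → 11 → 8 → 2 → 3 → 5 → 9
It first returns after 12 out-shuffles.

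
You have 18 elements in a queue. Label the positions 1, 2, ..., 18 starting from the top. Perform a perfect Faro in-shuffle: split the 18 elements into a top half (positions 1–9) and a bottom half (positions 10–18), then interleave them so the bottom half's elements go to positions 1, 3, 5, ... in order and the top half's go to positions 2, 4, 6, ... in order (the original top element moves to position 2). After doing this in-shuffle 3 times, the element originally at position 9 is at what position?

Track the element's position through each in-shuffle:
9 → 18 → 17 → 15

15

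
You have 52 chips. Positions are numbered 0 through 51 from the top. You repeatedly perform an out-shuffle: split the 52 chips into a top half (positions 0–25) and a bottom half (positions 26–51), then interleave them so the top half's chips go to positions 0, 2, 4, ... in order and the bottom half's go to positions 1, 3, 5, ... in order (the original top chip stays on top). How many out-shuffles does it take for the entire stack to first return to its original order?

8

The out-shuffle permutes the 52 positions with cycle lengths [1, 1, 2, 8, 8, 8, 8, 8, 8].
Every chip is home exactly when every cycle has completed a whole number of laps, i.e. after lcm(1, 2, 8) = 8 out-shuffles.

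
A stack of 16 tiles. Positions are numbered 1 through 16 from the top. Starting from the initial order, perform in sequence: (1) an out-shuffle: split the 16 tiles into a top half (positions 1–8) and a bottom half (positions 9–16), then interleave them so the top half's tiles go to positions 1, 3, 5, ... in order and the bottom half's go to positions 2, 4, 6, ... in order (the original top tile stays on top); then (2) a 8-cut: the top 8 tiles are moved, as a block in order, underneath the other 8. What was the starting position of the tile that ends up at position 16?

Undo the operations in reverse order, starting from position 16:
  undo op 2 (cut 8): 16 ← 8
  undo op 1 (out-shuffle, from bottom half): 8 ← 12
So the tile at position 16 came from original position 12.

12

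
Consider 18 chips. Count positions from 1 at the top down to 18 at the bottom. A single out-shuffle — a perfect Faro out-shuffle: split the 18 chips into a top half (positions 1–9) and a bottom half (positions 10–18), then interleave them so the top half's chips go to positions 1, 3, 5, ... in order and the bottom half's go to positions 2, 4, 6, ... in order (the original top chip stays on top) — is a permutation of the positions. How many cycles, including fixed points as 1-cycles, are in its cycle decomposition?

Trace each unvisited position around until it returns:
(1) (2 3 5 9 17 16 14 10) (4 7 13 8 15 12 6 11) (18)
4 cycles in total.

4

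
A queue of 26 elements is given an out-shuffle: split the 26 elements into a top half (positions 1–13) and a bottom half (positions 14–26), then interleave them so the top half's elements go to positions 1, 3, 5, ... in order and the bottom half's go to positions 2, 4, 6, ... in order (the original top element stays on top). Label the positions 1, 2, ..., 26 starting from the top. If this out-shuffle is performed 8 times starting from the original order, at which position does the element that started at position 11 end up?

11

Track the element's position through each out-shuffle:
11 → 21 → 16 → 6 → 11 → 21 → 16 → 6 → 11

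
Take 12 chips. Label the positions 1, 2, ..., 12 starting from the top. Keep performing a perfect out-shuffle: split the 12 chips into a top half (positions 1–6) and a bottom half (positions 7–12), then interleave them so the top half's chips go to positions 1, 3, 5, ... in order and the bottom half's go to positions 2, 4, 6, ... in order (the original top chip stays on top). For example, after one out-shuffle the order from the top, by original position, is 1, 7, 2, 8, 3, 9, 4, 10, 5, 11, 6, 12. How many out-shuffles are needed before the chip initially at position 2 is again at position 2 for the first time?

10

Follow position 2 under repeated out-shuffles:
2 → 3 → 5 → 9 → 6 → 11 → 10 → 8 → 4 → 7 → 2
It first returns after 10 out-shuffles.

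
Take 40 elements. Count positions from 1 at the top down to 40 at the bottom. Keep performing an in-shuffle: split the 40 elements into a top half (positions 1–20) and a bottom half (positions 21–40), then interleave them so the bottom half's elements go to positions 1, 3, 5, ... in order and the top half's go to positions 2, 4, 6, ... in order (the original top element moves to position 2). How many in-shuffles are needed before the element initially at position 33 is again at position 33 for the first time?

Follow position 33 under repeated in-shuffles:
33 → 25 → 9 → 18 → 36 → 31 → 21 → 1 → 2 → 4 → 8 → 16 → 32 → 23 → 5 → 10 → 20 → 40 → 39 → 37 → 33
It first returns after 20 in-shuffles.

20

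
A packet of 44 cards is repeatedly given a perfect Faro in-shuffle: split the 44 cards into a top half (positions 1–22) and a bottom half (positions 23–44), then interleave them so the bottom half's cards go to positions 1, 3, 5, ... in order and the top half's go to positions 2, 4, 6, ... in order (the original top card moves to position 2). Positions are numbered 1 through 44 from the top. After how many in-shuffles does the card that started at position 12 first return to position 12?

4

Follow position 12 under repeated in-shuffles:
12 → 24 → 3 → 6 → 12
It first returns after 4 in-shuffles.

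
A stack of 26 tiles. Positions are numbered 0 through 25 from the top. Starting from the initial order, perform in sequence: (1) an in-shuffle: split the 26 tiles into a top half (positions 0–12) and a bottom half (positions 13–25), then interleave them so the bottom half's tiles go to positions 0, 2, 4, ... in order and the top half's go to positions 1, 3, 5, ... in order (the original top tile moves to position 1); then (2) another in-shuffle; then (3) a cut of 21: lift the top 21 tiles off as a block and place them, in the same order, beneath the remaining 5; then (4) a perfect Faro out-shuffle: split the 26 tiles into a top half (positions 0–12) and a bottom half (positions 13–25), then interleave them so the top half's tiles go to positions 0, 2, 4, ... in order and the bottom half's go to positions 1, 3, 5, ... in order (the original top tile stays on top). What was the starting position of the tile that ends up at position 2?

25

Undo the operations in reverse order, starting from position 2:
  undo op 4 (out-shuffle, from top half): 2 ← 1
  undo op 3 (cut 21): 1 ← 22
  undo op 2 (in-shuffle, from bottom half): 22 ← 24
  undo op 1 (in-shuffle, from bottom half): 24 ← 25
So the tile at position 2 came from original position 25.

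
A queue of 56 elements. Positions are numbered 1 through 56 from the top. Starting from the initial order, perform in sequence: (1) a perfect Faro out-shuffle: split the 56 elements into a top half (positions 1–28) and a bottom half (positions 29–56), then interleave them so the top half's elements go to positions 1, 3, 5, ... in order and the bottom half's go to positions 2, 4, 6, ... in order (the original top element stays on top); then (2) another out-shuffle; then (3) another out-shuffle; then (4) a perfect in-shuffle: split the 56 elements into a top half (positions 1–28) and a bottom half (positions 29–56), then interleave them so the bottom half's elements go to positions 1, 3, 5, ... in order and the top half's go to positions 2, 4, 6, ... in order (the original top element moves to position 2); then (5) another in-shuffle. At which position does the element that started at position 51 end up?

7

Track the element from position 51 forward through each operation:
  after op 1 (out-shuffle): 51 → 46
  after op 2 (out-shuffle): 46 → 36
  after op 3 (out-shuffle): 36 → 16
  after op 4 (in-shuffle): 16 → 32
  after op 5 (in-shuffle): 32 → 7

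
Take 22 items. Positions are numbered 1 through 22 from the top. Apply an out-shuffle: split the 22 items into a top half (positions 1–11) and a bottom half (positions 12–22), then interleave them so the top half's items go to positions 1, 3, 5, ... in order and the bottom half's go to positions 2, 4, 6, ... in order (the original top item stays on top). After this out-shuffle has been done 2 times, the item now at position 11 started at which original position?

Work backwards from position 11, undoing one out-shuffle at a time:
11 ← 6 ← 14
So the item now at position 11 started at position 14.

14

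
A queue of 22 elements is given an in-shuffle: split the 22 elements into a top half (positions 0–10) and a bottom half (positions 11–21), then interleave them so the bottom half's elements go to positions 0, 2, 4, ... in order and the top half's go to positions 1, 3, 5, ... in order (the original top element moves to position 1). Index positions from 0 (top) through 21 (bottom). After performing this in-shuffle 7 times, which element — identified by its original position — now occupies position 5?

3

Work backwards from position 5, undoing one in-shuffle at a time:
5 ← 2 ← 12 ← 17 ← 8 ← 15 ← 7 ← 3
So the element now at position 5 started at position 3.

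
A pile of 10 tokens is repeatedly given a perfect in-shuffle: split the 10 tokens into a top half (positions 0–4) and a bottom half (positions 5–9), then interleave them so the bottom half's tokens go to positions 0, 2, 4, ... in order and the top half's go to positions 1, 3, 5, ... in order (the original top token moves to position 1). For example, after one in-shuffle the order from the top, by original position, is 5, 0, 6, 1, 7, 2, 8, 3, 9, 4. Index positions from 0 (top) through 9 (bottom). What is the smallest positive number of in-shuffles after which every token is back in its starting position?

10

The in-shuffle permutes the 10 positions with cycle lengths [10].
Every token is home exactly when every cycle has completed a whole number of laps, i.e. after lcm(10) = 10 in-shuffles.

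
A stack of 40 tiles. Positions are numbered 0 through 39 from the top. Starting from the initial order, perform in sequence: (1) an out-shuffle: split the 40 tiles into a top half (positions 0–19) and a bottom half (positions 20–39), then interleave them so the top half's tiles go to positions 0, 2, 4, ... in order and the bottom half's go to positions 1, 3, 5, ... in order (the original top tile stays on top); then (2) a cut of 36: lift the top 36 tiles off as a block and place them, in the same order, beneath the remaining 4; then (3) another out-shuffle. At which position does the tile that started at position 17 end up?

37

Track the tile from position 17 forward through each operation:
  after op 1 (out-shuffle): 17 → 34
  after op 2 (cut 36): 34 → 38
  after op 3 (out-shuffle): 38 → 37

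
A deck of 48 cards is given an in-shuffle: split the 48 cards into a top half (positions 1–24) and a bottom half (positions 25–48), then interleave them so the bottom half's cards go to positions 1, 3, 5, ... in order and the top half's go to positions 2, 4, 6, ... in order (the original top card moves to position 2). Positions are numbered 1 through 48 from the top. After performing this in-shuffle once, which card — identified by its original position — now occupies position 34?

17

Work backwards from position 34, undoing one in-shuffle at a time:
34 ← 17
So the card now at position 34 started at position 17.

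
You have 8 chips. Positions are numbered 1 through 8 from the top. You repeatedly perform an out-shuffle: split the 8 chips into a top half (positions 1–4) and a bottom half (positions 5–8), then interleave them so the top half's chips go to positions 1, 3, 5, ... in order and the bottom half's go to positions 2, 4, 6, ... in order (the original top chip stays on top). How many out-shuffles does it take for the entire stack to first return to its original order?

3

The out-shuffle permutes the 8 positions with cycle lengths [1, 1, 3, 3].
Every chip is home exactly when every cycle has completed a whole number of laps, i.e. after lcm(1, 3) = 3 out-shuffles.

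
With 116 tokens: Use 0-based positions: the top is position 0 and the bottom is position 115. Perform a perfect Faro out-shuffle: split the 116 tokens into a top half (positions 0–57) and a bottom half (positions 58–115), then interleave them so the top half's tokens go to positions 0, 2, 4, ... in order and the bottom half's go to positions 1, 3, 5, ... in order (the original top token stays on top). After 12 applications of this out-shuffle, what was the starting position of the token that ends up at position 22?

Work backwards from position 22, undoing one out-shuffle at a time:
22 ← 11 ← 63 ← 89 ← 102 ← 51 ← 83 ← 99 ← 107 ← 111 ← 113 ← 114 ← 57
So the token now at position 22 started at position 57.

57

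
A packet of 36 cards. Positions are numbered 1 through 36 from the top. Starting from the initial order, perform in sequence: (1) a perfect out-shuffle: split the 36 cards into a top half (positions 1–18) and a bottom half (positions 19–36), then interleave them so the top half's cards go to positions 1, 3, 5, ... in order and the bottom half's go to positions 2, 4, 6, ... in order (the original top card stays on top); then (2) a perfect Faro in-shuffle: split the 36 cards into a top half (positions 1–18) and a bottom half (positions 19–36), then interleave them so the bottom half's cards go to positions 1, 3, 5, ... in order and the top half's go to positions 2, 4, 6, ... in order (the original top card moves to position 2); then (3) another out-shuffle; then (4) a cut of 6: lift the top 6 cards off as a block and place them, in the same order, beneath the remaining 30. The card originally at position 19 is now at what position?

Track the card from position 19 forward through each operation:
  after op 1 (out-shuffle): 19 → 2
  after op 2 (in-shuffle): 2 → 4
  after op 3 (out-shuffle): 4 → 7
  after op 4 (cut 6): 7 → 1

1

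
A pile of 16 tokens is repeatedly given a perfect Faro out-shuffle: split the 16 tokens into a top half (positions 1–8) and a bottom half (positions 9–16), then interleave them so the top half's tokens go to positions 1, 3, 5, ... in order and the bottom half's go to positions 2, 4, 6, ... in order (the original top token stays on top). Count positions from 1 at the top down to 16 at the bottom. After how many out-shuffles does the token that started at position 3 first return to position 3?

4

Follow position 3 under repeated out-shuffles:
3 → 5 → 9 → 2 → 3
It first returns after 4 out-shuffles.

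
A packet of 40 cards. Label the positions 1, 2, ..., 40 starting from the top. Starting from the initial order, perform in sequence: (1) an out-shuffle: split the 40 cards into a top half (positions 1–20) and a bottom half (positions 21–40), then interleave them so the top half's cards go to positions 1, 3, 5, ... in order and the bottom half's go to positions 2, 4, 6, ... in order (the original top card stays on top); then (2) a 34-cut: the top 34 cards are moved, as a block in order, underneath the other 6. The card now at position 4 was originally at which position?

Undo the operations in reverse order, starting from position 4:
  undo op 2 (cut 34): 4 ← 38
  undo op 1 (out-shuffle, from bottom half): 38 ← 39
So the card at position 4 came from original position 39.

39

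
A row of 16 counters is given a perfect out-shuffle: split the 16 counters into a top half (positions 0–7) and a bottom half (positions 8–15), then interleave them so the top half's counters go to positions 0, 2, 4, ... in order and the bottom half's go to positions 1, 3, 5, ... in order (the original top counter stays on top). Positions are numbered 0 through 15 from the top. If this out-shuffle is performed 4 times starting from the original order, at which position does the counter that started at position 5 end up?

Track the counter's position through each out-shuffle:
5 → 10 → 5 → 10 → 5

5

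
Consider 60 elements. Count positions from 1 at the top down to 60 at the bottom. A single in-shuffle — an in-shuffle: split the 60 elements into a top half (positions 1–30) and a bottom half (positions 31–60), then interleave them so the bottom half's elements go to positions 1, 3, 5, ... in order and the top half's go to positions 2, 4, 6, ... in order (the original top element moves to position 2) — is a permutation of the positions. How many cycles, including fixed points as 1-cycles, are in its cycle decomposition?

1

Trace each unvisited position around until it returns:
(1 2 4 8 16 32 ... len 60)
1 cycle in total.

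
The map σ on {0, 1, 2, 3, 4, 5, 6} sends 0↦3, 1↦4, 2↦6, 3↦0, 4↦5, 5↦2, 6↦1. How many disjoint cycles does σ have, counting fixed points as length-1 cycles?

Cycle decomposition: (0 3) (1 4 5 2 6).
2 cycles.

2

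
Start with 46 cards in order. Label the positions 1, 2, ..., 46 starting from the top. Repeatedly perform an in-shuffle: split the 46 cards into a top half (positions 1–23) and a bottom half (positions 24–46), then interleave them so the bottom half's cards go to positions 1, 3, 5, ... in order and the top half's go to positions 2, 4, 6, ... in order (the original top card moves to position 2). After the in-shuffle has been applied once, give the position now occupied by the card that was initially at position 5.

10

Track the card's position through each in-shuffle:
5 → 10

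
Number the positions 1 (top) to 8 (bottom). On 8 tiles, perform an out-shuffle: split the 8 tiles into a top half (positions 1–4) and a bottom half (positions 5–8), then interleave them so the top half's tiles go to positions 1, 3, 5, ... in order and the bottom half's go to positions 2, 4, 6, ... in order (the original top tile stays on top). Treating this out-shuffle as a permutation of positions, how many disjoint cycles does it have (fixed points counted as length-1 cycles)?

Trace each unvisited position around until it returns:
(1) (2 3 5) (4 7 6) (8)
4 cycles in total.

4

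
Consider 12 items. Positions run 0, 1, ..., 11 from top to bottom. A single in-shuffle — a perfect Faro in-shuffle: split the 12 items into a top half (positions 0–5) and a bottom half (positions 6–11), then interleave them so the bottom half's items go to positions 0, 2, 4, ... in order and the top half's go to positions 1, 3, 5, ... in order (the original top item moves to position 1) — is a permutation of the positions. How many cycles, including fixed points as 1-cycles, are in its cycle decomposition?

1

Trace each unvisited position around until it returns:
(0 1 3 7 2 5 ... len 12)
1 cycle in total.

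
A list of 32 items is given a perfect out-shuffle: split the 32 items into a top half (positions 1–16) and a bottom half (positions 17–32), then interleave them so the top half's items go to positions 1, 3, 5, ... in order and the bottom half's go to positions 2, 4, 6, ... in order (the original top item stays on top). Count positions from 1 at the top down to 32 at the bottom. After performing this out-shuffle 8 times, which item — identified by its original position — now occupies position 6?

Work backwards from position 6, undoing one out-shuffle at a time:
6 ← 19 ← 10 ← 21 ← 11 ← 6 ← 19 ← 10 ← 21
So the item now at position 6 started at position 21.

21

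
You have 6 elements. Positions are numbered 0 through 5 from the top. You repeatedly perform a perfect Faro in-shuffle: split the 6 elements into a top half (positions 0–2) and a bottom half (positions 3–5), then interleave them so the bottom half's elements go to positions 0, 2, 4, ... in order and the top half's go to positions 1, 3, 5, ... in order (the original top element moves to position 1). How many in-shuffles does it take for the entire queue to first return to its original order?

The in-shuffle permutes the 6 positions with cycle lengths [3, 3].
Every element is home exactly when every cycle has completed a whole number of laps, i.e. after lcm(3) = 3 in-shuffles.

3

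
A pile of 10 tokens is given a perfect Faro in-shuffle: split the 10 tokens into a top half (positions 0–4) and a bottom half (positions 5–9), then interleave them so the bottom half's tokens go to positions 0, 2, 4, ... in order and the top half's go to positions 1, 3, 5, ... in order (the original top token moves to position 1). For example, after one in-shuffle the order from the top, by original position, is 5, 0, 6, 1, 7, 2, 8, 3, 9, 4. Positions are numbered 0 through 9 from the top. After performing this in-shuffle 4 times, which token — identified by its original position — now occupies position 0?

Work backwards from position 0, undoing one in-shuffle at a time:
0 ← 5 ← 2 ← 6 ← 8
So the token now at position 0 started at position 8.

8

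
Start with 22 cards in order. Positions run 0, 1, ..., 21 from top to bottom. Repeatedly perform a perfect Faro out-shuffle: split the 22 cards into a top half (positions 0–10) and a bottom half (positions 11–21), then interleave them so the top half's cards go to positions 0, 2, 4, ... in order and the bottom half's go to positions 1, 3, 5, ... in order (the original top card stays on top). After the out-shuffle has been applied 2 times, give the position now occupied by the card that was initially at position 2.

Track the card's position through each out-shuffle:
2 → 4 → 8

8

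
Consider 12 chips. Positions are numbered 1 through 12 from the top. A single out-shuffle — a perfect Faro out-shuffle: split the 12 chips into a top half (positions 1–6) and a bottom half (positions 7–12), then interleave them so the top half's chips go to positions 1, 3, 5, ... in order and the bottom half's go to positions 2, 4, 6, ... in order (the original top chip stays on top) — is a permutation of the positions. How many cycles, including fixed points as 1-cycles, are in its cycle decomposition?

Trace each unvisited position around until it returns:
(1) (2 3 5 9 6 11 10 8 4 7) (12)
3 cycles in total.

3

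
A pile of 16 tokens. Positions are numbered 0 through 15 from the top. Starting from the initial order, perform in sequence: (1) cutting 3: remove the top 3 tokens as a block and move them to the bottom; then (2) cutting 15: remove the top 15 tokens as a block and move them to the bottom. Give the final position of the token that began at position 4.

2

Track the token from position 4 forward through each operation:
  after op 1 (cut 3): 4 → 1
  after op 2 (cut 15): 1 → 2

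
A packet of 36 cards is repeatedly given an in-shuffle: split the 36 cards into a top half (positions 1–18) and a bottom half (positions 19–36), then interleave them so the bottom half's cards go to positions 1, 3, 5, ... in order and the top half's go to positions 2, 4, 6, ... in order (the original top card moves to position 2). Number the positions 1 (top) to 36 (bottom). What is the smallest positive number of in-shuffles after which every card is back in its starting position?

36

The in-shuffle permutes the 36 positions with cycle lengths [36].
Every card is home exactly when every cycle has completed a whole number of laps, i.e. after lcm(36) = 36 in-shuffles.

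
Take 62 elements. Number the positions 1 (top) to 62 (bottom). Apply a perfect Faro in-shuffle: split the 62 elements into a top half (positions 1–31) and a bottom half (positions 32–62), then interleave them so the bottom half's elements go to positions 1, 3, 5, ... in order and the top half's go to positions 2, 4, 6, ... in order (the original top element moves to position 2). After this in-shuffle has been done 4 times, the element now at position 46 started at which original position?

Work backwards from position 46, undoing one in-shuffle at a time:
46 ← 23 ← 43 ← 53 ← 58
So the element now at position 46 started at position 58.

58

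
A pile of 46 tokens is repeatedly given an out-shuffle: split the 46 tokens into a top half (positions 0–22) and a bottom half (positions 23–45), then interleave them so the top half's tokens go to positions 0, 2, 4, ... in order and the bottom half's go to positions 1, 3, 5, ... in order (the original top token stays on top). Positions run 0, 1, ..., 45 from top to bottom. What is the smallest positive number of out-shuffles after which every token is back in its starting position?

12

The out-shuffle permutes the 46 positions with cycle lengths [1, 1, 2, 4, 4, 4, 6, 12, 12].
Every token is home exactly when every cycle has completed a whole number of laps, i.e. after lcm(1, 2, 4, 6, 12) = 12 out-shuffles.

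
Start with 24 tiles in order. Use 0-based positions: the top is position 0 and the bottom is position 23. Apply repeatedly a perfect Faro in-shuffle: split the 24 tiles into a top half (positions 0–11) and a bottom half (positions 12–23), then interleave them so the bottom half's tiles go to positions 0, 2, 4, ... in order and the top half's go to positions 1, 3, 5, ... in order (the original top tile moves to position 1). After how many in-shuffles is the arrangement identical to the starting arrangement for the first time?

The in-shuffle permutes the 24 positions with cycle lengths [4, 20].
Every tile is home exactly when every cycle has completed a whole number of laps, i.e. after lcm(4, 20) = 20 in-shuffles.

20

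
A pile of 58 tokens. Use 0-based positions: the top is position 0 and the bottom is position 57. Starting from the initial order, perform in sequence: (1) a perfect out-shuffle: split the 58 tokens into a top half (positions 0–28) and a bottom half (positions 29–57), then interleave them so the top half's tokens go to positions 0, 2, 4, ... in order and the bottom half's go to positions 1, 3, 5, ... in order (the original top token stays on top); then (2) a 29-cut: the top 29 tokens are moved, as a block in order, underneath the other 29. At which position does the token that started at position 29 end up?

Track the token from position 29 forward through each operation:
  after op 1 (out-shuffle): 29 → 1
  after op 2 (cut 29): 1 → 30

30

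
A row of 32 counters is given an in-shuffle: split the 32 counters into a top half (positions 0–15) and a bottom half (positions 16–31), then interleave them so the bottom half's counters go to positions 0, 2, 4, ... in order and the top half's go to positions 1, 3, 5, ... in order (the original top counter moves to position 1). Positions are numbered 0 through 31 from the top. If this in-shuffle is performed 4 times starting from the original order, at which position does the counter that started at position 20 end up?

Track the counter's position through each in-shuffle:
20 → 8 → 17 → 2 → 5

5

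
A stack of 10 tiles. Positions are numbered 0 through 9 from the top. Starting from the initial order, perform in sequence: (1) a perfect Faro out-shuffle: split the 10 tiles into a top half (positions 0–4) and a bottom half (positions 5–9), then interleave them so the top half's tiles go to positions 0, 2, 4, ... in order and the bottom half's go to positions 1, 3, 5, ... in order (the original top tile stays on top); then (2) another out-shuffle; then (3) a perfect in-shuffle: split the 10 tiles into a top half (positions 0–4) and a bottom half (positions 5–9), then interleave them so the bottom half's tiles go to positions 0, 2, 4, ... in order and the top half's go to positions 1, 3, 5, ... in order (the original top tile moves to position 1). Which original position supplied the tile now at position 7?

Undo the operations in reverse order, starting from position 7:
  undo op 3 (in-shuffle, from top half): 7 ← 3
  undo op 2 (out-shuffle, from bottom half): 3 ← 6
  undo op 1 (out-shuffle, from top half): 6 ← 3
So the tile at position 7 came from original position 3.

3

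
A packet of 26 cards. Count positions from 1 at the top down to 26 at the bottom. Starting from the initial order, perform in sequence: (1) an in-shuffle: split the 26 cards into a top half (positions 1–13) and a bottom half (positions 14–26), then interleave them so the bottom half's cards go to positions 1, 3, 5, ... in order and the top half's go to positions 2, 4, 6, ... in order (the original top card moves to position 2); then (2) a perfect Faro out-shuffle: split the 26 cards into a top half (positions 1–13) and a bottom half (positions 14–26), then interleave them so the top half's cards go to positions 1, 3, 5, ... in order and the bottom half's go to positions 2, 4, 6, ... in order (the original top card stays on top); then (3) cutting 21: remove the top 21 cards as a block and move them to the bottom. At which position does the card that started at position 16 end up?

Track the card from position 16 forward through each operation:
  after op 1 (in-shuffle): 16 → 5
  after op 2 (out-shuffle): 5 → 9
  after op 3 (cut 21): 9 → 14

14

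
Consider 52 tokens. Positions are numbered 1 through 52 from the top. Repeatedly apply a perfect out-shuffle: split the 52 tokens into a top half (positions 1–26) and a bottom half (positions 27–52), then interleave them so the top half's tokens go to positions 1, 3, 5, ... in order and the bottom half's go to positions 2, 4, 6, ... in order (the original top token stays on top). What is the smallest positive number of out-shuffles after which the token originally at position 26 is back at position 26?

Follow position 26 under repeated out-shuffles:
26 → 51 → 50 → 48 → 44 → 36 → 20 → 39 → 26
It first returns after 8 out-shuffles.

8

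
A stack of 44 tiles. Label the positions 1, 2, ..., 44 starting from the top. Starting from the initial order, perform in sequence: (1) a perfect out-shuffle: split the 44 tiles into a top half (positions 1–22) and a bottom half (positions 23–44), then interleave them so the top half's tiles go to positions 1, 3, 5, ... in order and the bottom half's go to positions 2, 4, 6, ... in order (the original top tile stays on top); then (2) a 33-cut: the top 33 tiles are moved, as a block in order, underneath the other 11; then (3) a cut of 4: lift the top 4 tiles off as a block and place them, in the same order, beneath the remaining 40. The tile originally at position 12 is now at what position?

Track the tile from position 12 forward through each operation:
  after op 1 (out-shuffle): 12 → 23
  after op 2 (cut 33): 23 → 34
  after op 3 (cut 4): 34 → 30

30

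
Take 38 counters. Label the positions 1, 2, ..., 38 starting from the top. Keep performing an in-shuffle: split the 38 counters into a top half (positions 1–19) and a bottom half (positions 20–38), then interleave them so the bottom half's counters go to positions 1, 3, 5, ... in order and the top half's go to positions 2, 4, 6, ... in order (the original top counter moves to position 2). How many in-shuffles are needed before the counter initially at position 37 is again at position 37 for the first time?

12

Follow position 37 under repeated in-shuffles:
37 → 35 → 31 → 23 → 7 → 14 → 28 → 17 → 34 → 29 → 19 → 38 → 37
It first returns after 12 in-shuffles.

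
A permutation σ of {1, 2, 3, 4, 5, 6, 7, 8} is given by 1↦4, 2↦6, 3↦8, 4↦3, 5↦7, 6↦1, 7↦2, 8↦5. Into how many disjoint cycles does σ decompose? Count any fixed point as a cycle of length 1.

Cycle decomposition: (1 4 3 8 5 7 2 6).
1 cycle.

1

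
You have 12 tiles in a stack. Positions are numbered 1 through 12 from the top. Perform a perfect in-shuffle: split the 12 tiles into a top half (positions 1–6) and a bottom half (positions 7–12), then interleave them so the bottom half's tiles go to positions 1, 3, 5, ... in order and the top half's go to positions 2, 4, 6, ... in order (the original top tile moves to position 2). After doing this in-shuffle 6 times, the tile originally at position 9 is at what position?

4

Track the tile's position through each in-shuffle:
9 → 5 → 10 → 7 → 1 → 2 → 4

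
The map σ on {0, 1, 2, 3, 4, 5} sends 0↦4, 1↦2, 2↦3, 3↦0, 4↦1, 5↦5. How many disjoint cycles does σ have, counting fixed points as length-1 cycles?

2

Cycle decomposition: (0 4 1 2 3) (5).
2 cycles.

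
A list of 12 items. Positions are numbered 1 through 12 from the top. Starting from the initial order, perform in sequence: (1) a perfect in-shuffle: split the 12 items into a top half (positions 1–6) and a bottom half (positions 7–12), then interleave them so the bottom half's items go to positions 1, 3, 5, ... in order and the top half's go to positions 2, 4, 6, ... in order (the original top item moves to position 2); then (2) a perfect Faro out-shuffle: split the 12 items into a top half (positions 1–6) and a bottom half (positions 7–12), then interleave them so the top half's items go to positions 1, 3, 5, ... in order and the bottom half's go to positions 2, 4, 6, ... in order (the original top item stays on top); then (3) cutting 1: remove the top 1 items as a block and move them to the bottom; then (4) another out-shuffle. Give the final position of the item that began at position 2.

11

Track the item from position 2 forward through each operation:
  after op 1 (in-shuffle): 2 → 4
  after op 2 (out-shuffle): 4 → 7
  after op 3 (cut 1): 7 → 6
  after op 4 (out-shuffle): 6 → 11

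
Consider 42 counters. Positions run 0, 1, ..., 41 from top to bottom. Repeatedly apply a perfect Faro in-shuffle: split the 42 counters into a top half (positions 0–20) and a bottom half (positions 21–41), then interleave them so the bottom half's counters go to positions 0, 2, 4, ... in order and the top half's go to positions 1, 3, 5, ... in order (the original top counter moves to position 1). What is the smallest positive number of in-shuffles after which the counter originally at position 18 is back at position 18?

Follow position 18 under repeated in-shuffles:
18 → 37 → 32 → 22 → 2 → 5 → 11 → 23 → 4 → 9 → 19 → 39 → 36 → 30 → 18
It first returns after 14 in-shuffles.

14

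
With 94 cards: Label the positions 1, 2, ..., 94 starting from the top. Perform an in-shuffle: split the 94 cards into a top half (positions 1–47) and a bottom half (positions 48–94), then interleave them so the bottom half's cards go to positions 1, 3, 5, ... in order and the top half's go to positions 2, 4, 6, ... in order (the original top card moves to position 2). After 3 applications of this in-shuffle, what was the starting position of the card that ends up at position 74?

Work backwards from position 74, undoing one in-shuffle at a time:
74 ← 37 ← 66 ← 33
So the card now at position 74 started at position 33.

33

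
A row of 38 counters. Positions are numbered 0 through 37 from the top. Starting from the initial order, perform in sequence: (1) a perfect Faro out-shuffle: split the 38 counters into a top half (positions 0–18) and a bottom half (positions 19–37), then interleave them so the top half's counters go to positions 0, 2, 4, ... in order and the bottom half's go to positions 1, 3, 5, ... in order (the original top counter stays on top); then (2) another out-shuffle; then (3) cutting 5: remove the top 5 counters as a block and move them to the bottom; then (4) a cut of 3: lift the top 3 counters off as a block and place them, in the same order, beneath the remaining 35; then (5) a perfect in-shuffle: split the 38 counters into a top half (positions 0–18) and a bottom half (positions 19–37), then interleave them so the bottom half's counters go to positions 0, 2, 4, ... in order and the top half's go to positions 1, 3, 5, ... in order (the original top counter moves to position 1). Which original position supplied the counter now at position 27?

Undo the operations in reverse order, starting from position 27:
  undo op 5 (in-shuffle, from top half): 27 ← 13
  undo op 4 (cut 3): 13 ← 16
  undo op 3 (cut 5): 16 ← 21
  undo op 2 (out-shuffle, from bottom half): 21 ← 29
  undo op 1 (out-shuffle, from bottom half): 29 ← 33
So the counter at position 27 came from original position 33.

33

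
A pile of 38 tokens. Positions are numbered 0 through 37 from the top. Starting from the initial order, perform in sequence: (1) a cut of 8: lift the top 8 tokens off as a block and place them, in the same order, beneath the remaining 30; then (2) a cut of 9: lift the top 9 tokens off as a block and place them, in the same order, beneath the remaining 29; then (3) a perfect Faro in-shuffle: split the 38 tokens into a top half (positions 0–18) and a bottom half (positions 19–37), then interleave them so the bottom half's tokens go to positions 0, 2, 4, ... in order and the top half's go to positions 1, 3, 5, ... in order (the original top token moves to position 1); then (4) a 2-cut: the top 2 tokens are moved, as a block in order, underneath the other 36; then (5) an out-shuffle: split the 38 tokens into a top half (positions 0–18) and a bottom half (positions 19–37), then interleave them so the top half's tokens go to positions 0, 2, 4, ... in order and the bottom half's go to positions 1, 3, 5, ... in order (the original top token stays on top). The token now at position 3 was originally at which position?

9

Undo the operations in reverse order, starting from position 3:
  undo op 5 (out-shuffle, from bottom half): 3 ← 20
  undo op 4 (cut 2): 20 ← 22
  undo op 3 (in-shuffle, from bottom half): 22 ← 30
  undo op 2 (cut 9): 30 ← 1
  undo op 1 (cut 8): 1 ← 9
So the token at position 3 came from original position 9.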